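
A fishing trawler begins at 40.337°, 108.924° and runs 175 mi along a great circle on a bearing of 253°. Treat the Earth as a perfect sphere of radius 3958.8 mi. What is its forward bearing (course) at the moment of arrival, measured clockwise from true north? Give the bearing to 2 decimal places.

Central angle δ = d/R = 0.044205 rad.
Start latitude φ₁ = 0.704013 rad; initial bearing θ = 4.415683 rad.
sin φ₂ = sin φ₁ cos δ + cos φ₁ sin δ cos θ = (0.647282)(0.999023) + (0.762250)(0.044191)(-0.292372) = 0.636801
φ₂ = asin(0.636801) = 0.690343 rad = 39.554°.
For the longitude increment, Δλ = atan2( sin θ sin δ cos φ₁, cos δ − sin φ₁ sin φ₂ ) = atan2(-0.032213, 0.586833) = -3.142°.
λ₂ = λ₁ + Δλ = 105.782°.
The forward bearing on arrival equals the back-azimuth from the destination plus 180°.
Back-azimuth from P₂ (39.55°, 105.78°) to P₁ (40.34°, 108.92°), with Δλ' = λ₁ − λ₂ = 3.14°: atan2( sin Δλ' cos φ₁ , cos φ₂ sin φ₁ − sin φ₂ cos φ₁ cos Δλ' ) = 70.98°.
Final bearing = (70.98° + 180°) mod 360° = 250.98°.

final bearing 250.98°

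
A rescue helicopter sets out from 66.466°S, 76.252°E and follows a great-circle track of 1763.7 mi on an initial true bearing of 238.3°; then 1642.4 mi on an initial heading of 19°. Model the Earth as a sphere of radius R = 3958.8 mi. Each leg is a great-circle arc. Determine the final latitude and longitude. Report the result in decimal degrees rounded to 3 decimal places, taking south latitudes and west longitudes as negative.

latitude -43.514°, longitude 19.291°

Apply the spherical direct solution leg by leg, carrying full precision between legs.
Leg 1: from (-66.466°, 76.252°), δ = 1763.7/3958.8 = 0.445514 rad, θ = 238.3° → φ = -66.599°, λ = 8.865°.
Leg 2: from (-66.599°, 8.865°), δ = 1642.4/3958.8 = 0.414873 rad, θ = 19° → φ = -43.514°, λ = 19.291°.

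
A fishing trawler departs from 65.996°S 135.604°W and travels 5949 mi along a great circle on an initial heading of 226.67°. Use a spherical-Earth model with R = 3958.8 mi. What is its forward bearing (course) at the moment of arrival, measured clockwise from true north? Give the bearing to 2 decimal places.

final bearing 341.66°

Central angle δ = d/R = 1.502728 rad.
Converting: φ₁ = -1.151847 rad, θ = 3.956138 rad.
sin φ₂ = sin φ₁ cos δ + cos φ₁ sin δ cos θ = (-0.913517)(0.068016) + (0.406800)(0.997684)(-0.686199) = -0.340633
φ₂ = asin(-0.340633) = -0.347590 rad = -19.915°.
Then Δλ = atan2(-0.295227, -0.243159) = -2.259782 rad, from sin θ sin δ cos φ₁ over cos δ − sin φ₁ sin φ₂.
λ₂ = -135.604° + -129.476° = -265.080°, normalized to (−180°, 180°] → 94.920°.
The forward bearing on arrival equals the back-azimuth from the destination plus 180°.
Back-azimuth from P₂ (-19.92°, 94.92°) to P₁ (-66.00°, -135.60°), with Δλ' = λ₁ − λ₂ = -230.52°: atan2( sin Δλ' cos φ₁ , cos φ₂ sin φ₁ − sin φ₂ cos φ₁ cos Δλ' ) = 161.66°.
Final bearing = (161.66° + 180°) mod 360° = 341.66°.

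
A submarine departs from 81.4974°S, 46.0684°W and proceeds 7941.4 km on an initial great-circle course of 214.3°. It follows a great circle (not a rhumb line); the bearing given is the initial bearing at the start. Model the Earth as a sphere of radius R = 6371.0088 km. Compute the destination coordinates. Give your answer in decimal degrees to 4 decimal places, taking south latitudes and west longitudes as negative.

Angular distance δ = d/R = 7941.4 / 6371.0088 = 1.246490 rad.
With φ₁ = -81.4974° = -1.422398 rad and θ = 214.3° = 3.740241 rad:
Applying the spherical law of cosines for sides, sin φ₂ = sin φ₁ cos δ + cos φ₁ sin δ cos θ = -0.430924, so φ₂ = -25.5262°.
Δλ = atan2( sin θ sin δ cos φ₁ , cos δ − sin φ₁ sin φ₂ ) = atan2(-0.078976, -0.107537) = -2.508141 rad = -143.7059°.
λ₂ = -46.0684° + -143.7059° = -189.7743°, normalized to (−180°, 180°] → 170.2257°.

latitude -25.5262°, longitude 170.2257°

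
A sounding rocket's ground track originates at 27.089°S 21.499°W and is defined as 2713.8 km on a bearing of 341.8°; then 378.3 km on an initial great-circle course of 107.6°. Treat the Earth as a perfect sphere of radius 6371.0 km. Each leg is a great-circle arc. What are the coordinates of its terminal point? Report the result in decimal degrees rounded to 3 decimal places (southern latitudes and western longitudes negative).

Apply the spherical direct solution leg by leg, carrying full precision between legs.
Leg 1: from (-27.089°, -21.499°), δ = 2713.8/6371 = 0.425961 rad, θ = 341.8° → φ = -3.739°, λ = -28.930°.
Leg 2: from (-3.739°, -28.930°), δ = 378.3/6371 = 0.059378 rad, θ = 107.6° → φ = -4.761°, λ = -25.676°.

latitude -4.761°, longitude -25.676°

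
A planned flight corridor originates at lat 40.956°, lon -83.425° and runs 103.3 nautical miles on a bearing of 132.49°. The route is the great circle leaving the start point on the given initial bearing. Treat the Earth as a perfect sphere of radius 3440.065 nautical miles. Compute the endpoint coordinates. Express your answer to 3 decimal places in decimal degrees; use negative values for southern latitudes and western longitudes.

Central angle δ = d/R = 0.030029 rad.
Converting: φ₁ = 0.714817 rad, θ = 2.312387 rad.
sin φ₂ = sin φ₁ cos δ + cos φ₁ sin δ cos θ = (0.655479)(0.999549) + (0.755213)(0.030024)(-0.675462) = 0.639868
φ₂ = asin(0.639868) = 0.694326 rad = 39.782°.
For the longitude increment, Δλ = atan2( sin θ sin δ cos φ₁, cos δ − sin φ₁ sin φ₂ ) = atan2(0.016720, 0.580129) = 1.651°.
λ₂ = λ₁ + Δλ = -81.774°.

latitude 39.782°, longitude -81.774°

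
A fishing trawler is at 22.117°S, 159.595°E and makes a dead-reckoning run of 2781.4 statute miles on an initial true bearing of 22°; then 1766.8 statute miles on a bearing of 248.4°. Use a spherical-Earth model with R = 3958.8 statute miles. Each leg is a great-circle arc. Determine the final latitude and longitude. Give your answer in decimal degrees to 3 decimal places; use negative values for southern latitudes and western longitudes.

Apply the spherical direct solution leg by leg, carrying full precision between legs.
Leg 1: from (-22.117°, 159.595°), δ = 2781.4/3958.8 = 0.702587 rad, θ = 22° → φ = 15.529°, λ = 174.146°.
Leg 2: from (15.529°, 174.146°), δ = 1766.8/3958.8 = 0.446297 rad, θ = 248.4° → φ = 5.072°, λ = 150.387°.

latitude 5.072°, longitude 150.387°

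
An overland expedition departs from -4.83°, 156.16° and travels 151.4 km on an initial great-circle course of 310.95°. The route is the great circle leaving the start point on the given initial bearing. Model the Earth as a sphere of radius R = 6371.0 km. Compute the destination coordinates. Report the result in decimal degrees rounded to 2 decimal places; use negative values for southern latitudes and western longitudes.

latitude -3.94°, longitude 155.13°

Angular distance δ = d/R = 151.4 / 6371 = 0.023764 rad.
With φ₁ = -4.83° = -0.084299 rad and θ = 310.95° = 5.427101 rad:
sin φ₂ = sin φ₁ cos δ + cos φ₁ sin δ cos θ = (-0.084200)(0.999718) + (0.996449)(0.023762)(0.655400) = -0.068658
φ₂ = asin(-0.068658) = -0.068712 rad = -3.94°.
Δλ = atan2( sin θ sin δ cos φ₁ , cos δ − sin φ₁ sin φ₂ ) = atan2(-0.017883, 0.993937) = -0.017990 rad = -1.03°.
λ₂ = 156.16° + -1.03° = 155.13°.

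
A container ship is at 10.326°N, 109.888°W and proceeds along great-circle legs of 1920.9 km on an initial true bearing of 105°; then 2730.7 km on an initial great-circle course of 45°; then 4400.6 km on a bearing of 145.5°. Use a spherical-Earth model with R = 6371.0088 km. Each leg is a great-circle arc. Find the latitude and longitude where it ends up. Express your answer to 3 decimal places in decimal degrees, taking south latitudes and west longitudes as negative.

latitude -11.146°, longitude -53.041°

Apply the spherical direct solution leg by leg, carrying full precision between legs.
Leg 1: from (10.326°, -109.888°), δ = 1920.9/6371.0088 = 0.301506 rad, θ = 105° → φ = 5.483°, λ = -93.140°.
Leg 2: from (5.483°, -93.140°), δ = 2730.7/6371.0088 = 0.428613 rad, θ = 45° → φ = 22.299°, λ = -74.620°.
Leg 3: from (22.299°, -74.620°), δ = 4400.6/6371.0088 = 0.690723 rad, θ = 145.5° → φ = -11.146°, λ = -53.041°.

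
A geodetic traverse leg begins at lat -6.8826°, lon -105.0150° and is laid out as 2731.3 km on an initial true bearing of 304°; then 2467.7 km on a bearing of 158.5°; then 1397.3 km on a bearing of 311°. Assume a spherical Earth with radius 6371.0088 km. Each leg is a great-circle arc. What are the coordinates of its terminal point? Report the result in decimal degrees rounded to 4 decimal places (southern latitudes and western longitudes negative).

latitude -5.2612°, longitude -126.6327°

Apply the spherical direct solution leg by leg, carrying full precision between legs.
Leg 1: from (-6.8826°, -105.0150°), δ = 2731.3/6371.0088 = 0.428708 rad, θ = 304° → φ = 6.9953°, λ = -125.3319°.
Leg 2: from (6.9953°, -125.3319°), δ = 2467.7/6371.0088 = 0.387333 rad, θ = 158.5° → φ = -13.6538°, λ = -117.1416°.
Leg 3: from (-13.6538°, -117.1416°), δ = 1397.3/6371.0088 = 0.219322 rad, θ = 311° → φ = -5.2612°, λ = -126.6327°.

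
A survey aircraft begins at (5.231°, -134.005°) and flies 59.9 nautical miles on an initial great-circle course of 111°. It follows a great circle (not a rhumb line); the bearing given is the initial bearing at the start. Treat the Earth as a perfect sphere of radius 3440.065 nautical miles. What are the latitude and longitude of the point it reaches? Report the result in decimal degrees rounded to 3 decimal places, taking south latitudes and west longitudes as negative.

δ = 59.9/3440.065 = 0.017412 rad (0.9977°).
Start latitude φ₁ = 0.091298 rad; initial bearing θ = 1.937315 rad.
Destination latitude: φ₂ = arcsin( sin φ₁ cos δ + cos φ₁ sin δ cos θ ) = arcsin(0.084944) = 4.873°.
For the longitude increment, Δλ = atan2( sin θ sin δ cos φ₁, cos δ − sin φ₁ sin φ₂ ) = atan2(0.016187, 0.992104) = 0.935°.
λ₂ = -134.005° + 0.935° = -133.070°.

latitude 4.873°, longitude -133.070°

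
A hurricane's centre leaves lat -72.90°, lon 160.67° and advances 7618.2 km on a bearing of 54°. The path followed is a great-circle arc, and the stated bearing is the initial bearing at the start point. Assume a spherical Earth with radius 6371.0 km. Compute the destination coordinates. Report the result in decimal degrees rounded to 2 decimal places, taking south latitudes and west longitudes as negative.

latitude -10.91°, longitude -149.28°

Central angle δ = d/R = 1.195762 rad.
With φ₁ = -72.90° = -1.272345 rad and θ = 54° = 0.942478 rad:
sin φ₂ = sin φ₁ cos δ + cos φ₁ sin δ cos θ = (-0.955793)(0.366304) + (0.294040)(0.930495)(0.587785) = -0.189291
φ₂ = asin(-0.189291) = -0.190440 rad = -10.91°.
Then Δλ = atan2(0.221350, 0.185381) = 0.873602 rad, from sin θ sin δ cos φ₁ over cos δ − sin φ₁ sin φ₂.
λ₂ = 160.67° + 50.05° = 210.72°, normalized to (−180°, 180°] → -149.28°.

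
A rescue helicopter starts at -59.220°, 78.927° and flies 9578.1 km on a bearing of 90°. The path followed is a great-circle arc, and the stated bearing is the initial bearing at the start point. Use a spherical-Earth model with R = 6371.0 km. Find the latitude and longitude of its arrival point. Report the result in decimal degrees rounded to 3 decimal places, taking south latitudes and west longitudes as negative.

Angular distance δ = d/R = 9578.1 / 6371 = 1.503390 rad.
With φ₁ = -59.220° = -1.033584 rad and θ = 90° = 1.570796 rad:
Destination latitude: φ₂ = arcsin( sin φ₁ cos δ + cos φ₁ sin δ cos θ ) = arcsin(-0.057867) = -3.317°.
For the longitude increment, Δλ = atan2( sin θ sin δ cos φ₁, cos δ − sin φ₁ sin φ₂ ) = atan2(0.510581, 0.017639) = 88.021°.
λ₂ = 78.927° + 88.021° = 166.948°.

latitude -3.317°, longitude 166.948°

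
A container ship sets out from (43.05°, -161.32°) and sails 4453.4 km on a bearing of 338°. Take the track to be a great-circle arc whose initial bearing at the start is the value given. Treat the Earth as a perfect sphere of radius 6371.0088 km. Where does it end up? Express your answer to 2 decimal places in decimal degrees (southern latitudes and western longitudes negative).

latitude 73.44°, longitude 140.93°

Central angle δ = d/R = 0.699010 rad.
Start latitude φ₁ = 0.751364 rad; initial bearing θ = 5.899213 rad.
Applying the spherical law of cosines for sides, sin φ₂ = sin φ₁ cos δ + cos φ₁ sin δ cos θ = 0.958519, so φ₂ = 73.44°.
Δλ = atan2( sin θ sin δ cos φ₁ , cos δ − sin φ₁ sin φ₂ ) = atan2(-0.176145, 0.111160) = -1.007845 rad = -57.75°.
λ₂ = -161.32° + -57.75° = -219.07°, normalized to (−180°, 180°] → 140.93°.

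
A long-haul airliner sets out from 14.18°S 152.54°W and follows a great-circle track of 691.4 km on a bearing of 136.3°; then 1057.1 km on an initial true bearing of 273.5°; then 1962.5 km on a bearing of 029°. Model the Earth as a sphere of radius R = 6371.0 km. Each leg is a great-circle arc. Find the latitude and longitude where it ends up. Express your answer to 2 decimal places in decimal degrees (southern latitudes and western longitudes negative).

latitude -2.21°, longitude -149.52°

Apply the spherical direct solution leg by leg, carrying full precision between legs.
Leg 1: from (-14.18°, -152.54°), δ = 691.4/6371 = 0.108523 rad, θ = 136.3° → φ = -18.63°, λ = -148.01°.
Leg 2: from (-18.63°, -148.01°), δ = 1057.1/6371 = 0.165924 rad, θ = 273.5° → φ = -17.79°, λ = -157.98°.
Leg 3: from (-17.79°, -157.98°), δ = 1962.5/6371 = 0.308036 rad, θ = 29° → φ = -2.21°, λ = -149.52°.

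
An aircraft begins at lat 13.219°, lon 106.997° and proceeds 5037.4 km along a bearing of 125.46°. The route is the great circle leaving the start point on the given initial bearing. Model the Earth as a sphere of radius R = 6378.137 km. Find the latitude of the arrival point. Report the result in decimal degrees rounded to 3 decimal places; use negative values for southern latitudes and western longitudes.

latitude -13.893°

δ = 5037.4/6378.137 = 0.789792 rad (45.2517°).
Converting: φ₁ = 0.230715 rad, θ = 2.189690 rad.
sin φ₂ = sin φ₁ cos δ + cos φ₁ sin δ cos θ = (0.228674)(0.703993) + (0.973503)(0.710207)(-0.580134) = -0.240114
φ₂ = asin(-0.240114) = -0.242483 rad = -13.893°.
For the longitude increment, Δλ = atan2( sin θ sin δ cos φ₁, cos δ − sin φ₁ sin φ₂ ) = atan2(0.563150, 0.758901) = 36.578°.
λ₂ = 106.997° + 36.578° = 143.575°.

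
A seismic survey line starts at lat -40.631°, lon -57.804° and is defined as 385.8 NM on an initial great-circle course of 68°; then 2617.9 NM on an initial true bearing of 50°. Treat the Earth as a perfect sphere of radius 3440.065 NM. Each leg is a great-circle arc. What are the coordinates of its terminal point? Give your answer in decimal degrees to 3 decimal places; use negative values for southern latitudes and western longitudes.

latitude -5.514°, longitude -18.184°

Apply the spherical direct solution leg by leg, carrying full precision between legs.
Leg 1: from (-40.631°, -57.804°), δ = 385.8/3440.065 = 0.112149 rad, θ = 68° → φ = -37.972°, λ = -50.240°.
Leg 2: from (-37.972°, -50.240°), δ = 2617.9/3440.065 = 0.761003 rad, θ = 50° → φ = -5.514°, λ = -18.184°.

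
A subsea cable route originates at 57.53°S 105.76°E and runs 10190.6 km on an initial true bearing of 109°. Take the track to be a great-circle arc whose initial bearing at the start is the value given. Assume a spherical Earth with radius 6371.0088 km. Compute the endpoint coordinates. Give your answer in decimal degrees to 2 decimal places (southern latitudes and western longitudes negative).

latitude -8.65°, longitude -147.18°

Angular distance δ = d/R = 10190.6 / 6371.0088 = 1.599527 rad.
Converting: φ₁ = -1.004088 rad, θ = 1.902409 rad.
sin φ₂ = sin φ₁ cos δ + cos φ₁ sin δ cos θ = (-0.843673)(-0.028727) + (0.536858)(0.999587)(-0.325568) = -0.150476
φ₂ = asin(-0.150476) = -0.151050 rad = -8.65°.
Then Δλ = atan2(0.507400, -0.155679) = 1.868496 rad, from sin θ sin δ cos φ₁ over cos δ − sin φ₁ sin φ₂.
λ₂ = 105.76° + 107.06° = 212.82°, normalized to (−180°, 180°] → -147.18°.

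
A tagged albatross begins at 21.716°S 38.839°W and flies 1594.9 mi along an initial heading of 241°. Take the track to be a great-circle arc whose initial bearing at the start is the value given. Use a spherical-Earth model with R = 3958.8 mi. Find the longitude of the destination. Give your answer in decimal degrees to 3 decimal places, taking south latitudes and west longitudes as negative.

longitude -62.454°

Central angle δ = d/R = 0.402875 rad.
Converting: φ₁ = -0.379016 rad, θ = 4.206243 rad.
Applying the spherical law of cosines for sides, sin φ₂ = sin φ₁ cos δ + cos φ₁ sin δ cos θ = -0.516969, so φ₂ = -31.129°.
Then Δλ = atan2(-0.318571, 0.728656) = -0.412162 rad, from sin θ sin δ cos φ₁ over cos δ − sin φ₁ sin φ₂.
λ₂ = -38.839° + -23.615° = -62.454°.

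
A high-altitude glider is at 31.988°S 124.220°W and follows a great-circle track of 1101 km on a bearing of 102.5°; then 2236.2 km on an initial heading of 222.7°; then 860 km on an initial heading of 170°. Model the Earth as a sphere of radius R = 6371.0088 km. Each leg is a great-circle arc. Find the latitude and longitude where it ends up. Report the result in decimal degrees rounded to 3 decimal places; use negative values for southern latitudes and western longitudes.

latitude -54.494°, longitude -130.239°

Apply the spherical direct solution leg by leg, carrying full precision between legs.
Leg 1: from (-31.988°, -124.220°), δ = 1101/6371.0088 = 0.172814 rad, θ = 102.5° → φ = -33.602°, λ = -112.592°.
Leg 2: from (-33.602°, -112.592°), δ = 2236.2/6371.0088 = 0.350996 rad, θ = 222.7° → φ = -46.898°, λ = -132.545°.
Leg 3: from (-46.898°, -132.545°), δ = 860/6371.0088 = 0.134986 rad, θ = 170° → φ = -54.494°, λ = -130.239°.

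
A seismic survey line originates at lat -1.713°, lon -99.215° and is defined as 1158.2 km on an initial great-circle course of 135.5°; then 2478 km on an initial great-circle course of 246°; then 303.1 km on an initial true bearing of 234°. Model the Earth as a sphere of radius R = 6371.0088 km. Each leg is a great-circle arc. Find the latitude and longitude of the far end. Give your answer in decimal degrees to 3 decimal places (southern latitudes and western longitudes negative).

Apply the spherical direct solution leg by leg, carrying full precision between legs.
Leg 1: from (-1.713°, -99.215°), δ = 1158.2/6371.0088 = 0.181792 rad, θ = 135.5° → φ = -9.108°, λ = -91.841°.
Leg 2: from (-9.108°, -91.841°), δ = 2478/6371.0088 = 0.388949 rad, θ = 246° → φ = -17.384°, λ = -113.127°.
Leg 3: from (-17.384°, -113.127°), δ = 303.1/6371.0088 = 0.047575 rad, θ = 234° → φ = -18.972°, λ = -115.458°.

latitude -18.972°, longitude -115.458°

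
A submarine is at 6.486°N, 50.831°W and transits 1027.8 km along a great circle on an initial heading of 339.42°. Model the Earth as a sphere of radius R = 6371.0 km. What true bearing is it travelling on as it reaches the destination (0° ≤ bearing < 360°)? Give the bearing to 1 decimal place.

final bearing 338.8°

Central angle δ = d/R = 0.161325 rad.
With φ₁ = 6.486° = 0.113202 rad and θ = 339.42° = 5.923997 rad:
sin φ₂ = sin φ₁ cos δ + cos φ₁ sin δ cos θ = (0.112960)(0.987015) + (0.993599)(0.160626)(0.936182) = 0.260906
φ₂ = asin(0.260906) = 0.263961 rad = 15.124°.
Δλ = atan2( sin θ sin δ cos φ₁ , cos δ − sin φ₁ sin φ₂ ) = atan2(-0.056101, 0.957543) = -0.058522 rad = -3.353°.
λ₂ = -50.831° + -3.353° = -54.184°.
The forward bearing on arrival equals the back-azimuth from the destination plus 180°.
Back-azimuth from P₂ (15.1°, -54.2°) to P₁ (6.5°, -50.8°), with Δλ' = λ₁ − λ₂ = 3.4°: atan2( sin Δλ' cos φ₁ , cos φ₂ sin φ₁ − sin φ₂ cos φ₁ cos Δλ' ) = 158.8°.
Final bearing = (158.8° + 180°) mod 360° = 338.8°.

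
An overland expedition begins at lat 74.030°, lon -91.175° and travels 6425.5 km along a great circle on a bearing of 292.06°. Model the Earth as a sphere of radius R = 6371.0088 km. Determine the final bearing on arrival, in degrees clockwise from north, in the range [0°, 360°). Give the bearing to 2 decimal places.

final bearing 198.59°

The arc subtends δ = 6425.5/6371.0088 = 1.008553 rad at the centre.
Converting: φ₁ = 1.292067 rad, θ = 5.097409 rad.
Applying the spherical law of cosines for sides, sin φ₂ = sin φ₁ cos δ + cos φ₁ sin δ cos θ = 0.599939, so φ₂ = 36.865°.
For the longitude increment, Δλ = atan2( sin θ sin δ cos φ₁, cos δ − sin φ₁ sin φ₂ ) = atan2(-0.215739, -0.043699) = -101.451°.
λ₂ = -91.175° + -101.451° = -192.626°, normalized to (−180°, 180°] → 167.374°.
The forward bearing on arrival equals the back-azimuth from the destination plus 180°.
Back-azimuth from P₂ (36.87°, 167.37°) to P₁ (74.03°, -91.17°), with Δλ' = λ₁ − λ₂ = -258.55°: atan2( sin Δλ' cos φ₁ , cos φ₂ sin φ₁ − sin φ₂ cos φ₁ cos Δλ' ) = 18.59°.
Final bearing = (18.59° + 180°) mod 360° = 198.59°.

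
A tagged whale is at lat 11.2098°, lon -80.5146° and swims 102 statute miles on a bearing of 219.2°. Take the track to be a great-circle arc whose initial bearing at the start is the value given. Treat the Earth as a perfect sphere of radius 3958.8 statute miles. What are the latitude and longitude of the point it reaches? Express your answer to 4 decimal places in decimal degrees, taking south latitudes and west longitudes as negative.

latitude 10.0643°, longitude -81.4622°

Central angle δ = d/R = 0.025765 rad.
Start latitude φ₁ = 0.195648 rad; initial bearing θ = 3.825762 rad.
sin φ₂ = sin φ₁ cos δ + cos φ₁ sin δ cos θ = (0.194402)(0.999668) + (0.980922)(0.025763)(-0.774944) = 0.174754
φ₂ = asin(0.174754) = 0.175656 rad = 10.0643°.
Then Δλ = atan2(-0.015972, 0.965696) = -0.016538 rad, from sin θ sin δ cos φ₁ over cos δ − sin φ₁ sin φ₂.
λ₂ = λ₁ + Δλ = -81.4622°.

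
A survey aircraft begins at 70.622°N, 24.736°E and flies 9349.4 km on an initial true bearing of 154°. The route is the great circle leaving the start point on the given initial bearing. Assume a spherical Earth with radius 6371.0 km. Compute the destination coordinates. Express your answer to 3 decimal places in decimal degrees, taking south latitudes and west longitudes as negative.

Angular distance δ = d/R = 9349.4 / 6371 = 1.467493 rad.
Start latitude φ₁ = 1.232586 rad; initial bearing θ = 2.687807 rad.
Destination latitude: φ₂ = arcsin( sin φ₁ cos δ + cos φ₁ sin δ cos θ ) = arcsin(-0.199351) = -11.499°.
Δλ = atan2( sin θ sin δ cos φ₁ , cos δ − sin φ₁ sin φ₂ ) = atan2(0.144676, 0.291178) = 0.461136 rad = 26.421°.
Hence λ₂ = 24.736° + 26.421° = 51.157°.

latitude -11.499°, longitude 51.157°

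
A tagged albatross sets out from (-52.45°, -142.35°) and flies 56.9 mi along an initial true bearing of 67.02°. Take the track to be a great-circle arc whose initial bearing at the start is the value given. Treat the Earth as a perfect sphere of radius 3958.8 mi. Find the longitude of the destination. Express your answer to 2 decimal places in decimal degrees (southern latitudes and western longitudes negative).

The arc subtends δ = 56.9/3958.8 = 0.014373 rad at the centre.
Converting: φ₁ = -0.915425 rad, θ = 1.169720 rad.
Destination latitude: φ₂ = arcsin( sin φ₁ cos δ + cos φ₁ sin δ cos θ ) = arcsin(-0.789320) = -52.12°.
Then Δλ = atan2(0.008064, 0.374106) = 0.021553 rad, from sin θ sin δ cos φ₁ over cos δ − sin φ₁ sin φ₂.
λ₂ = λ₁ + Δλ = -141.12°.

longitude -141.12°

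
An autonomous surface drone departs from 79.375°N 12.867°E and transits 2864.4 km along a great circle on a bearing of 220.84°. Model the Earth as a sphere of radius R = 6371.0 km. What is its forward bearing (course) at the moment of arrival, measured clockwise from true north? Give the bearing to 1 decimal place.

δ = 2864.4/6371 = 0.449600 rad (25.7602°).
With φ₁ = 79.375° = 1.385355 rad and θ = 220.84° = 3.854385 rad:
Applying the spherical law of cosines for sides, sin φ₂ = sin φ₁ cos δ + cos φ₁ sin δ cos θ = 0.824557, so φ₂ = 55.544°.
For the longitude increment, Δλ = atan2( sin θ sin δ cos φ₁, cos δ − sin φ₁ sin φ₂ ) = atan2(-0.052403, 0.090202) = -30.154°.
λ₂ = 12.867° + -30.154° = -17.287°.
The forward bearing on arrival equals the back-azimuth from the destination plus 180°.
Back-azimuth from P₂ (55.5°, -17.3°) to P₁ (79.4°, 12.9°), with Δλ' = λ₁ − λ₂ = 30.2°: atan2( sin Δλ' cos φ₁ , cos φ₂ sin φ₁ − sin φ₂ cos φ₁ cos Δλ' ) = 12.3°.
Final bearing = (12.3° + 180°) mod 360° = 192.3°.

final bearing 192.3°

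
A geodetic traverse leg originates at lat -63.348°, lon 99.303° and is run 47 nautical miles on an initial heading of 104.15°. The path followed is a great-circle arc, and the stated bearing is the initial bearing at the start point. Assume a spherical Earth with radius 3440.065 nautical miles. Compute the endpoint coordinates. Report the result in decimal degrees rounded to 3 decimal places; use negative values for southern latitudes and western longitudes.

The arc subtends δ = 47/3440.065 = 0.013663 rad at the centre.
Converting: φ₁ = -1.105631 rad, θ = 1.817760 rad.
Applying the spherical law of cosines for sides, sin φ₂ = sin φ₁ cos δ + cos φ₁ sin δ cos θ = -0.895162, so φ₂ = -63.529°.
Then Δλ = atan2(0.005942, 0.199858) = 0.029725 rad, from sin θ sin δ cos φ₁ over cos δ − sin φ₁ sin φ₂.
Hence λ₂ = 99.303° + 1.703° = 101.006°.

latitude -63.529°, longitude 101.006°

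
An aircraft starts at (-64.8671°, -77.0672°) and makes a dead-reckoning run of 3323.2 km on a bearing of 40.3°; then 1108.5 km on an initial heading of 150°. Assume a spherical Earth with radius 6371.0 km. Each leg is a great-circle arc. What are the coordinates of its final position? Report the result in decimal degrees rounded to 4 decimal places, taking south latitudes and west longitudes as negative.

latitude -46.9975°, longitude -45.4310°

Apply the spherical direct solution leg by leg, carrying full precision between legs.
Leg 1: from (-64.8671°, -77.0672°), δ = 3323.2/6371 = 0.521614 rad, θ = 40.3° → φ = -38.5743°, λ = -52.7221°.
Leg 2: from (-38.5743°, -52.7221°), δ = 1108.5/6371 = 0.173992 rad, θ = 150° → φ = -46.9975°, λ = -45.4310°.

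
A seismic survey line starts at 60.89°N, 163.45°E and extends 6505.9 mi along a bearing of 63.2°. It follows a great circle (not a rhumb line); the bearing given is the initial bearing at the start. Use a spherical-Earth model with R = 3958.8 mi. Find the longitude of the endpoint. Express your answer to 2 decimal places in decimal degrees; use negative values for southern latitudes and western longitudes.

longitude -80.86°

Central angle δ = d/R = 1.643402 rad.
Converting: φ₁ = 1.062731 rad, θ = 1.103048 rad.
Destination latitude: φ₂ = arcsin( sin φ₁ cos δ + cos φ₁ sin δ cos θ ) = arcsin(0.155390) = 8.94°.
For the longitude increment, Δλ = atan2( sin θ sin δ cos φ₁, cos δ − sin φ₁ sin φ₂ ) = atan2(0.433088, -0.208304) = 115.69°.
λ₂ = 163.45° + 115.69° = 279.14°, normalized to (−180°, 180°] → -80.86°.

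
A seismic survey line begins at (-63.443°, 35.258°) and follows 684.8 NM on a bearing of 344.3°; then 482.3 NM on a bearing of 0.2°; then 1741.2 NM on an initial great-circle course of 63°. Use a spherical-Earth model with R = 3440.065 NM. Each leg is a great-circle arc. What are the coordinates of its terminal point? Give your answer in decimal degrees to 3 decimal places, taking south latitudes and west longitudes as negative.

Apply the spherical direct solution leg by leg, carrying full precision between legs.
Leg 1: from (-63.443°, 35.258°), δ = 684.8/3440.065 = 0.199066 rad, θ = 344.3° → φ = -52.346°, λ = 30.233°.
Leg 2: from (-52.346°, 30.233°), δ = 482.3/3440.065 = 0.140201 rad, θ = 0.2° → φ = -44.313°, λ = 30.272°.
Leg 3: from (-44.313°, 30.272°), δ = 1741.2/3440.065 = 0.506153 rad, θ = 63° → φ = -26.968°, λ = 59.263°.

latitude -26.968°, longitude 59.263°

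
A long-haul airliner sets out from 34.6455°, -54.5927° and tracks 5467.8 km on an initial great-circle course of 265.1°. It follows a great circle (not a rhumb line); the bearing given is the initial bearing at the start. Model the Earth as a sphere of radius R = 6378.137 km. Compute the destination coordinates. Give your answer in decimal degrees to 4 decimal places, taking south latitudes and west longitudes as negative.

latitude 18.5996°, longitude -107.2300°

Central angle δ = d/R = 0.857272 rad.
Start latitude φ₁ = 0.604678 rad; initial bearing θ = 4.626868 rad.
sin φ₂ = sin φ₁ cos δ + cos φ₁ sin δ cos θ = (0.568497)(0.654502) + (0.822685)(0.756060)(-0.085417) = 0.318953
φ₂ = asin(0.318953) = 0.324625 rad = 18.5996°.
For the longitude increment, Δλ = atan2( sin θ sin δ cos φ₁, cos δ − sin φ₁ sin φ₂ ) = atan2(-0.619726, 0.473178) = -52.6373°.
Hence λ₂ = -54.5927° + -52.6373° = -107.2300°.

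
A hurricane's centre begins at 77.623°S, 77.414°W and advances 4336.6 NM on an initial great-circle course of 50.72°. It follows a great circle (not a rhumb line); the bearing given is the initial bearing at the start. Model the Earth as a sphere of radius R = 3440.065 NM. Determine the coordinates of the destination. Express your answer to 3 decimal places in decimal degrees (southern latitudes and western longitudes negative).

latitude -9.724°, longitude -29.008°

The arc subtends δ = 4336.6/3440.065 = 1.260616 rad at the centre.
Start latitude φ₁ = -1.354777 rad; initial bearing θ = 0.885231 rad.
sin φ₂ = sin φ₁ cos δ + cos φ₁ sin δ cos θ = (-0.976758)(0.305231) + (0.214343)(0.952278)(0.633111) = -0.168910
φ₂ = asin(-0.168910) = -0.169723 rad = -9.724°.
Then Δλ = atan2(0.157997, 0.140247) = 0.844844 rad, from sin θ sin δ cos φ₁ over cos δ − sin φ₁ sin φ₂.
λ₂ = -77.414° + 48.406° = -29.008°.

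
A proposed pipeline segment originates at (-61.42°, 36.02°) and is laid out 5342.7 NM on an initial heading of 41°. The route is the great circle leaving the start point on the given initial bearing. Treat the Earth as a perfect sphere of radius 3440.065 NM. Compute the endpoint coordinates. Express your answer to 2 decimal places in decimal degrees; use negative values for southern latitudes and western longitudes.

latitude 20.21°, longitude 80.37°

Central angle δ = d/R = 1.553081 rad.
Converting: φ₁ = -1.071981 rad, θ = 0.715585 rad.
sin φ₂ = sin φ₁ cos δ + cos φ₁ sin δ cos θ = (-0.878150)(0.017714) + (0.478385)(0.999843)(0.754710) = 0.345430
φ₂ = asin(0.345430) = 0.352696 rad = 20.21°.
Δλ = atan2( sin θ sin δ cos φ₁ , cos δ − sin φ₁ sin φ₂ ) = atan2(0.313800, 0.321053) = 0.773973 rad = 44.35°.
Hence λ₂ = 36.02° + 44.35° = 80.37°.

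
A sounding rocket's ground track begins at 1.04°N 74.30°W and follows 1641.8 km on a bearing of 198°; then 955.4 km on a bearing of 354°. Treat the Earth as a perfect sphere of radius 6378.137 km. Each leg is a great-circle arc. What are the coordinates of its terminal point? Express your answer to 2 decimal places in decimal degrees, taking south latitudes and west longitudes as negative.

latitude -4.44°, longitude -79.83°

Apply the spherical direct solution leg by leg, carrying full precision between legs.
Leg 1: from (1.04°, -74.30°), δ = 1641.8/6378.137 = 0.257411 rad, θ = 198° → φ = -12.97°, λ = -78.93°.
Leg 2: from (-12.97°, -78.93°), δ = 955.4/6378.137 = 0.149793 rad, θ = 354° → φ = -4.44°, λ = -79.83°.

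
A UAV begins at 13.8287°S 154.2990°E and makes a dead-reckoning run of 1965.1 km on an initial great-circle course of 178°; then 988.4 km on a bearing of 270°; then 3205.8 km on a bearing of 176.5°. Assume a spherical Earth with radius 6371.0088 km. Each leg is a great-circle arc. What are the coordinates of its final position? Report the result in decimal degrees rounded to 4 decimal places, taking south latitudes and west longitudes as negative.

latitude -59.8111°, longitude 147.9742°

Apply the spherical direct solution leg by leg, carrying full precision between legs.
Leg 1: from (-13.8287°, 154.2990°), δ = 1965.1/6371.0088 = 0.308444 rad, θ = 178° → φ = -31.4892°, λ = 155.0109°.
Leg 2: from (-31.4892°, 155.0109°), δ = 988.4/6371.0088 = 0.155140 rad, θ = 270° → φ = -31.0686°, λ = 144.6180°.
Leg 3: from (-31.0686°, 144.6180°), δ = 3205.8/6371.0088 = 0.503186 rad, θ = 176.5° → φ = -59.8111°, λ = 147.9742°.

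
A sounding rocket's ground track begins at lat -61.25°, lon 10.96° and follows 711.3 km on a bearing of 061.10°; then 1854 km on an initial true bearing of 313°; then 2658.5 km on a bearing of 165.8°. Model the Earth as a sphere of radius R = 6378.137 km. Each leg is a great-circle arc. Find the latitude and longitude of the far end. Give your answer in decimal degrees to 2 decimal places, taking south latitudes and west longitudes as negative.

Apply the spherical direct solution leg by leg, carrying full precision between legs.
Leg 1: from (-61.25°, 10.96°), δ = 711.3/6378.137 = 0.111522 rad, θ = 61.1° → φ = -57.72°, λ = 21.47°.
Leg 2: from (-57.72°, 21.47°), δ = 1854/6378.137 = 0.290680 rad, θ = 313° → φ = -44.87°, λ = 4.27°.
Leg 3: from (-44.87°, 4.27°), δ = 2658.5/6378.137 = 0.416815 rad, θ = 165.8° → φ = -67.41°, λ = 19.25°.

latitude -67.41°, longitude 19.25°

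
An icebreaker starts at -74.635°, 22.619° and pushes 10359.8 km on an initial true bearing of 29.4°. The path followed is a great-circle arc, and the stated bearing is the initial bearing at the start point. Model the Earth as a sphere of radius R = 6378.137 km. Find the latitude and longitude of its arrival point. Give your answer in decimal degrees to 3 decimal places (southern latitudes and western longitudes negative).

latitude 16.382°, longitude 53.346°

δ = 10359.8/6378.137 = 1.624267 rad (93.0637°).
Start latitude φ₁ = -1.302626 rad; initial bearing θ = 0.513127 rad.
Destination latitude: φ₂ = arcsin( sin φ₁ cos δ + cos φ₁ sin δ cos θ ) = arcsin(0.282048) = 16.382°.
Then Δλ = atan2(0.129887, 0.218522) = 0.536285 rad, from sin θ sin δ cos φ₁ over cos δ − sin φ₁ sin φ₂.
λ₂ = 22.619° + 30.727° = 53.346°.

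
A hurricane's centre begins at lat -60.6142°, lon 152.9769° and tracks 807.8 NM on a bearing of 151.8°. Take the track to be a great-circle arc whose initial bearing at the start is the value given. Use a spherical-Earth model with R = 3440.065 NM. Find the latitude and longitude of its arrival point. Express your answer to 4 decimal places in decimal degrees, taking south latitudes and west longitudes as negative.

latitude -71.4487°, longitude 173.1942°

Angular distance δ = d/R = 807.8 / 3440.065 = 0.234821 rad.
Converting: φ₁ = -1.057917 rad, θ = 2.649410 rad.
Destination latitude: φ₂ = arcsin( sin φ₁ cos δ + cos φ₁ sin δ cos θ ) = arcsin(-0.948039) = -71.4487°.
Then Δλ = atan2(0.053950, 0.146496) = 0.352858 rad, from sin θ sin δ cos φ₁ over cos δ − sin φ₁ sin φ₂.
Hence λ₂ = 152.9769° + 20.2173° = 173.1942°.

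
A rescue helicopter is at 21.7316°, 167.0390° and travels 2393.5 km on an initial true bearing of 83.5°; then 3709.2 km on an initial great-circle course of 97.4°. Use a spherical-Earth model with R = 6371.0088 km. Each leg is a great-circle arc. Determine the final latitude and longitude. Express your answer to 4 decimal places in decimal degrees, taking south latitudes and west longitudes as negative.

latitude 14.7439°, longitude -135.3946°

Apply the spherical direct solution leg by leg, carrying full precision between legs.
Leg 1: from (21.7316°, 167.0390°), δ = 2393.5/6371.0088 = 0.375686 rad, θ = 83.5° → φ = 22.5208°, λ = -169.7170°.
Leg 2: from (22.5208°, -169.7170°), δ = 3709.2/6371.0088 = 0.582200 rad, θ = 97.4° → φ = 14.7439°, λ = -135.3946°.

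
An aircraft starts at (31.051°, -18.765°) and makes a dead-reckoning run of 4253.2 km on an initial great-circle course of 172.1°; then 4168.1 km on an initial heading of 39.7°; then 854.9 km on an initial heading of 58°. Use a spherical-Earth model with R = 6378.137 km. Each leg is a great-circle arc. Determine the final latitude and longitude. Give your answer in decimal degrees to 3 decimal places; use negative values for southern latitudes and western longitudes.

Apply the spherical direct solution leg by leg, carrying full precision between legs.
Leg 1: from (31.051°, -18.765°), δ = 4253.2/6378.137 = 0.666840 rad, θ = 172.1° → φ = -6.866°, λ = -13.853°.
Leg 2: from (-6.866°, -13.853°), δ = 4168.1/6378.137 = 0.653498 rad, θ = 39.7° → φ = 21.685°, λ = 10.851°.
Leg 3: from (21.685°, 10.851°), δ = 854.9/6378.137 = 0.134036 rad, θ = 58° → φ = 25.594°, λ = 18.069°.

latitude 25.594°, longitude 18.069°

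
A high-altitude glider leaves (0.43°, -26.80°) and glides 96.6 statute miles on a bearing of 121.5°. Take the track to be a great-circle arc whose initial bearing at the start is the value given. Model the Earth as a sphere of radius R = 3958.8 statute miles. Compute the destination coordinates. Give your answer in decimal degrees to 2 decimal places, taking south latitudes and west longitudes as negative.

Angular distance δ = d/R = 96.6 / 3958.8 = 0.024401 rad.
With φ₁ = 0.43° = 0.007505 rad and θ = 121.5° = 2.120575 rad:
Destination latitude: φ₂ = arcsin( sin φ₁ cos δ + cos φ₁ sin δ cos θ ) = arcsin(-0.005245) = -0.30°.
Δλ = atan2( sin θ sin δ cos φ₁ , cos δ − sin φ₁ sin φ₂ ) = atan2(0.020803, 0.999742) = 0.020805 rad = 1.19°.
Hence λ₂ = -26.80° + 1.19° = -25.61°.

latitude -0.30°, longitude -25.61°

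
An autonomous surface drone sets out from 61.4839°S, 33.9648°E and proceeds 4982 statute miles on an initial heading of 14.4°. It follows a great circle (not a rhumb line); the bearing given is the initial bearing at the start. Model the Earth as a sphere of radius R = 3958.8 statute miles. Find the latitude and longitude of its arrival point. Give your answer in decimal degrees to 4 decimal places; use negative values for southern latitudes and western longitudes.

latitude 9.7897°, longitude 47.8605°

The arc subtends δ = 4982/3958.8 = 1.258462 rad at the centre.
Start latitude φ₁ = -1.073096 rad; initial bearing θ = 0.251327 rad.
sin φ₂ = sin φ₁ cos δ + cos φ₁ sin δ cos θ = (-0.878683)(0.307281) + (0.477406)(0.951619)(0.968583) = 0.170033
φ₂ = asin(0.170033) = 0.170863 rad = 9.7897°.
Then Δλ = atan2(0.112982, 0.456686) = 0.242526 rad, from sin θ sin δ cos φ₁ over cos δ − sin φ₁ sin φ₂.
Hence λ₂ = 33.9648° + 13.8957° = 47.8605°.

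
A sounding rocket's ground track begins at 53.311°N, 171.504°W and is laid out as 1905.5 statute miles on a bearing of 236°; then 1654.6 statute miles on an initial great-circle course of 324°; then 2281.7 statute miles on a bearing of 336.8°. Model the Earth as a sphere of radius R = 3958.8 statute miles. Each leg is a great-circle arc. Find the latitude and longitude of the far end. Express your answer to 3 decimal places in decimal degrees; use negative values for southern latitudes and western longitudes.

latitude 75.397°, longitude 80.150°

Apply the spherical direct solution leg by leg, carrying full precision between legs.
Leg 1: from (53.311°, -171.504°), δ = 1905.5/3958.8 = 0.481333 rad, θ = 236° → φ = 33.787°, λ = 160.992°.
Leg 2: from (33.787°, 160.992°), δ = 1654.6/3958.8 = 0.417955 rad, θ = 324° → φ = 51.366°, λ = 138.527°.
Leg 3: from (51.366°, 138.527°), δ = 2281.7/3958.8 = 0.576362 rad, θ = 336.8° → φ = 75.397°, λ = 80.150°.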